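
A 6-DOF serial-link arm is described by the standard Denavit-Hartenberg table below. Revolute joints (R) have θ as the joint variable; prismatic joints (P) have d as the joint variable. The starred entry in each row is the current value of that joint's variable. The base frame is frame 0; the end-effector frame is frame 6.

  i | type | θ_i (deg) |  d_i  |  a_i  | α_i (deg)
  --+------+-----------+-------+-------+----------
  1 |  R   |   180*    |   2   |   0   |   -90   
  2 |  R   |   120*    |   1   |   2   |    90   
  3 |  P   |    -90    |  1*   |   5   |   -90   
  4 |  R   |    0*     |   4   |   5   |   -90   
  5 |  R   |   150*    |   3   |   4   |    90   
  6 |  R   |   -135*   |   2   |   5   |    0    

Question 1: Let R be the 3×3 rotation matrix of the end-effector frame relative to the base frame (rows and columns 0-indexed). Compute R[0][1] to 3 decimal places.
End-effector y-axis (col 1 of R) = (-0.7891,-0.6124,-0.0474)
R[0][1] = -0.7891

-0.789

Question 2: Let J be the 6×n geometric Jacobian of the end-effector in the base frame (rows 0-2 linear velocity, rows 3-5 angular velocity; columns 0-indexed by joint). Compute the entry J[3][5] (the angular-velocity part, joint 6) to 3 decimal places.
axis z_5 = (-0.4330,0.5000,0.7500); lever o_n−o_5 = (-3.0440,4.0619,-1.7987)
cross product → J_v[:, 5] = (-3.9457,-3.0619,-0.2368)
J_ω[:, 5] = z_5
entry J[3][5] = -0.4330

-0.433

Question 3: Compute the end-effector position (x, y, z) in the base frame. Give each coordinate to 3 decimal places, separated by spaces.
0.688 9.598 -2.263

after link 1: o_1 = (0.0000, 0.0000, 2.0000)
after link 2: o_2 = (1.0000, -1.0000, 0.2679)
after link 3: o_3 = (0.1340, 4.0000, -0.2321)
after link 4: o_4 = (2.1340, 9.0000, -3.6962)
after link 5: o_5 = (3.7321, 5.5359, -0.4641)
after link 6: o_6 = (0.6880, 9.5978, -2.2628)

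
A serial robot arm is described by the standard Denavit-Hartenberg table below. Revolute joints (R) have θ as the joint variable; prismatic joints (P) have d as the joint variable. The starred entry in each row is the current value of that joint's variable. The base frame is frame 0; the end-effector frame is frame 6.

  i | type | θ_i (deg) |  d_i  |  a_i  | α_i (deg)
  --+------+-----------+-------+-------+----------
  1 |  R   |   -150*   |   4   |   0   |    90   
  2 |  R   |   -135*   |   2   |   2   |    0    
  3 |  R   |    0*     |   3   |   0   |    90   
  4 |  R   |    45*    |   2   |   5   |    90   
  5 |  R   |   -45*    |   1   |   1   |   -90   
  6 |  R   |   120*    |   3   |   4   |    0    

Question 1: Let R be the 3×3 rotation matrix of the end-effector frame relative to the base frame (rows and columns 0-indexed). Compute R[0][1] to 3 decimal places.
0.720

End-effector y-axis (col 1 of R) = (0.7196,-0.4928,0.4892)
R[0][1] = 0.7196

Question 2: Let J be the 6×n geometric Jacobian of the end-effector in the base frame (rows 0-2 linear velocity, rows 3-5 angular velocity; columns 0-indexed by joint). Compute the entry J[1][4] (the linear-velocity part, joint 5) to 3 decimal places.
axis z_4 = (0.7866,-0.3624,-0.5000); lever o_n−o_4 = (-0.0938,3.1125,2.5249)
cross product → J_v[:, 4] = (0.6413,-1.9392,2.4142)
J_ω[:, 4] = z_4
entry J[1][4] = -1.9392

-1.939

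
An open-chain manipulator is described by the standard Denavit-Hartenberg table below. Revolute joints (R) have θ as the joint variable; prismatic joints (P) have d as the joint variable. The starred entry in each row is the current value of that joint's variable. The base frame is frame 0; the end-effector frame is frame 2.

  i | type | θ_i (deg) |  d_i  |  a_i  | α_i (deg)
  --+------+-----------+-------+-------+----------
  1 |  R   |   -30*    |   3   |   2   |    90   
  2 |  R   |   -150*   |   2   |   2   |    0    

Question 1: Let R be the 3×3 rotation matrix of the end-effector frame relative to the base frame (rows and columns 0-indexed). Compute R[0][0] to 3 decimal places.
-0.750

End-effector x-axis (col 0 of R) = (-0.7500,0.4330,-0.5000)
R[0][0] = -0.7500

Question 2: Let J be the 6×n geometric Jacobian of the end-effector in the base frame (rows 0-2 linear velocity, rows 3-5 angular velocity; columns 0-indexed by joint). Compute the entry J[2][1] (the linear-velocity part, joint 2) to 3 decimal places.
axis z_1 = (-0.5000,-0.8660,0.0000); lever o_n−o_1 = (-2.5000,-0.8660,-1.0000)
cross product → J_v[:, 1] = (0.8660,-0.5000,-1.7321)
J_ω[:, 1] = z_1
entry J[2][1] = -1.7321

-1.732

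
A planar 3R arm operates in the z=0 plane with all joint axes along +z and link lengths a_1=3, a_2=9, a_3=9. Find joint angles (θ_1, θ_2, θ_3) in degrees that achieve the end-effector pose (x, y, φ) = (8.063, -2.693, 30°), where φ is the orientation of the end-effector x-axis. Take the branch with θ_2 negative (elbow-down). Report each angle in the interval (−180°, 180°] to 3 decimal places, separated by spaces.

30.009 -135.007 134.998

wrist centre = target − a_3·(cos φ, sin φ) = (0.2688, -7.1930)
cos θ_2 = (51.8115−3²−9²)/(2·3·9) = -0.7072; θ_2 = -135.0071° (elbow-down)
β = atan2(-7.1930,0.2688) = -87.8601°; ψ = atan2(-6.3632,-3.3648) = -117.8692°
θ_1 = β − ψ = 30.0091°
θ_3 = φ − θ_1 − θ_2 = 134.9980° (wrapped to (-180°,180°])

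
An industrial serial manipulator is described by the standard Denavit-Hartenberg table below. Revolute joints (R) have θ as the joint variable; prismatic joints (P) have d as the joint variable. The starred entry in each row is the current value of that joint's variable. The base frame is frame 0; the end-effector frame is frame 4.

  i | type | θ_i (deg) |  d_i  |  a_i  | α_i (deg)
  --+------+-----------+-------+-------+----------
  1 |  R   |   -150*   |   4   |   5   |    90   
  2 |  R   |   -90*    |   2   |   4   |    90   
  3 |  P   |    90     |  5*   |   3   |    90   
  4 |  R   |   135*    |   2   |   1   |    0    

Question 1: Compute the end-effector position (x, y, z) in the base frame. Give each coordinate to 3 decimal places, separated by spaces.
after link 1: o_1 = (-4.3301, -2.5000, 4.0000)
after link 2: o_2 = (-5.3301, -0.7679, 0.0000)
after link 3: o_3 = (-2.5000, 4.3301, -0.0000)
after link 4: o_4 = (-1.5341, 4.0713, -2.0000)

-1.534 4.071 -2.000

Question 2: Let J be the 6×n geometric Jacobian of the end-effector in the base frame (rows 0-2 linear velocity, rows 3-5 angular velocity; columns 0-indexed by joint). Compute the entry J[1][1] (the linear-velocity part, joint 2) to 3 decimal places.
axis z_1 = (-0.5000,0.8660,0.0000); lever o_n−o_1 = (2.7961,6.5713,-6.0000)
cross product → J_v[:, 1] = (-5.1962,-3.0000,-5.7071)
J_ω[:, 1] = z_1
entry J[1][1] = -3.0000

-3.000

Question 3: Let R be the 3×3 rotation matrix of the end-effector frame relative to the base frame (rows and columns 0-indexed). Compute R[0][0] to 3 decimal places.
End-effector x-axis (col 0 of R) = (0.9659,-0.2588,0.0000)
R[0][0] = 0.9659

0.966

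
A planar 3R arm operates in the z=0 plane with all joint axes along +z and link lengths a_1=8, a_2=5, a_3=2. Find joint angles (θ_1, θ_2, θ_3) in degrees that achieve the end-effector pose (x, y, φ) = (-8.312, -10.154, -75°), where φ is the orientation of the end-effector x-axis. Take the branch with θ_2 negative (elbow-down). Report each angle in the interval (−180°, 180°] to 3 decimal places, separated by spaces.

wrist centre = target − a_3·(cos φ, sin φ) = (-8.8296, -8.2221)
cos θ_2 = (145.5662−8²−5²)/(2·8·5) = 0.7071; θ_2 = -45.0023° (elbow-down)
β = atan2(-8.2221,-8.8296) = -137.0404°; ψ = atan2(-3.5357,11.5354) = -17.0407°
θ_1 = β − ψ = -119.9997°
θ_3 = φ − θ_1 − θ_2 = 90.0020° (wrapped to (-180°,180°])

-120.000 -45.002 90.002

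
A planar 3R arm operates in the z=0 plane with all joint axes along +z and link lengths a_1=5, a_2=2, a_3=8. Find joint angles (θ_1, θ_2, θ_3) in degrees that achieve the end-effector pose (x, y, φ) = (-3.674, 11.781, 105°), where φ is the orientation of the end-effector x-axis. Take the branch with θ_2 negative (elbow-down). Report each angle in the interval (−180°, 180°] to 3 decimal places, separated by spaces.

wrist centre = target − a_3·(cos φ, sin φ) = (-1.6034, 4.0536)
cos θ_2 = (19.0027−5²−2²)/(2·5·2) = -0.4999; θ_2 = -119.9912° (elbow-down)
β = atan2(4.0536,-1.6034) = 111.5819°; ψ = atan2(-1.7322,4.0003) = -23.4137°
θ_1 = β − ψ = 134.9956°
θ_3 = φ − θ_1 − θ_2 = 89.9956° (wrapped to (-180°,180°])

134.996 -119.991 89.996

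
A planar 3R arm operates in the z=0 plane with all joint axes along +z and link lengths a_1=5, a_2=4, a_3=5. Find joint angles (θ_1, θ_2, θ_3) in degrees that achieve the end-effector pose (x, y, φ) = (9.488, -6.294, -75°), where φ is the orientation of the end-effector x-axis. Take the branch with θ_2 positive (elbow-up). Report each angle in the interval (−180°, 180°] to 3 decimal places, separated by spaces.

-29.997 45.000 -90.002

wrist centre = target − a_3·(cos φ, sin φ) = (8.1939, -1.4644)
cos θ_2 = (69.2845−5²−4²)/(2·5·4) = 0.7071; θ_2 = 44.9996° (elbow-up)
β = atan2(-1.4644,8.1939) = -10.1326°; ψ = atan2(2.8284,7.8284) = 19.8647°
θ_1 = β − ψ = -29.9974°
θ_3 = φ − θ_1 − θ_2 = -90.0023° (wrapped to (-180°,180°])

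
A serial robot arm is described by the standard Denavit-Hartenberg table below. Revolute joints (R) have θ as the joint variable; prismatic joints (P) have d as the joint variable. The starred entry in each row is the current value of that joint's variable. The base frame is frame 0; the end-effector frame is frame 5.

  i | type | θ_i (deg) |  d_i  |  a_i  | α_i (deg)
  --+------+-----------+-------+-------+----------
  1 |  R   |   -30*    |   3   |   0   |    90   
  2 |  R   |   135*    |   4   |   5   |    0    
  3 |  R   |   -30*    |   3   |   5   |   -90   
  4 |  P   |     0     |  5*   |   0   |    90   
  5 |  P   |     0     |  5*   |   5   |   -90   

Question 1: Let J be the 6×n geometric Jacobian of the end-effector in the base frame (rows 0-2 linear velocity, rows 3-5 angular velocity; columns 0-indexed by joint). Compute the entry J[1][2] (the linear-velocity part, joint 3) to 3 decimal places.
axis z_2 = (-0.5000,-0.8660,0.0000); lever o_n−o_2 = (-10.4240,-3.2193,8.3652)
cross product → J_v[:, 2] = (-7.2444,4.1826,-7.4178)
J_ω[:, 2] = z_2
entry J[1][2] = 4.1826

4.183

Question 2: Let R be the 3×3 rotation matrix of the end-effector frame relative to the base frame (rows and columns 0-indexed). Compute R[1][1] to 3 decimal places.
0.866

End-effector y-axis (col 1 of R) = (0.5000,0.8660,-0.0000)
R[1][1] = 0.8660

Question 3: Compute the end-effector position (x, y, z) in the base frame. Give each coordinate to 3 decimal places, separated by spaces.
after link 1: o_1 = (0.0000, 0.0000, 3.0000)
after link 2: o_2 = (-5.0619, -1.6963, 6.5355)
after link 3: o_3 = (-7.6826, -3.6474, 11.3652)
after link 4: o_4 = (-11.8652, -1.2325, 10.0711)
after link 5: o_5 = (-15.4859, -4.9156, 14.9007)

-15.486 -4.916 14.901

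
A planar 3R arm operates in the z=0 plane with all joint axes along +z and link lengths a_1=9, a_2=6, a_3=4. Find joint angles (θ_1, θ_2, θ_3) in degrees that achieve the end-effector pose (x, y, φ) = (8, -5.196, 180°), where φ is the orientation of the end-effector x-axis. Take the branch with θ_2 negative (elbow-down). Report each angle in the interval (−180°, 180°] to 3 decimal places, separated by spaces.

0.001 -60.001 -120.000

wrist centre = target − a_3·(cos φ, sin φ) = (12.0000, -5.1960)
cos θ_2 = (170.9984−9²−6²)/(2·9·6) = 0.5000; θ_2 = -60.0010° (elbow-down)
β = atan2(-5.1960,12.0000) = -23.4126°; ψ = atan2(-5.1962,11.9999) = -23.4136°
θ_1 = β − ψ = 0.0010°
θ_3 = φ − θ_1 − θ_2 = -120.0000° (wrapped to (-180°,180°])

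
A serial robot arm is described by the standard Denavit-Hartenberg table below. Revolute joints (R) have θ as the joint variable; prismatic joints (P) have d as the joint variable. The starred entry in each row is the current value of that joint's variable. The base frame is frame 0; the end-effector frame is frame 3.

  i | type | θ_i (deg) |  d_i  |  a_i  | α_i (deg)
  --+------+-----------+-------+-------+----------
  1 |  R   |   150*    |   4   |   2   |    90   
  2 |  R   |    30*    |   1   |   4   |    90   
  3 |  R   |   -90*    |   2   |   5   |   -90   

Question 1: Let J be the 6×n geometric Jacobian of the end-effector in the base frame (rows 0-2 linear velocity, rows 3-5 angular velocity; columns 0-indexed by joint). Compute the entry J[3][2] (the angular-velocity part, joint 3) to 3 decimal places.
axis z_2 = (-0.4330,0.2500,-0.8660); lever o_n−o_2 = (-3.3660,-3.8301,-1.7321)
cross product → J_v[:, 2] = (-3.7500,2.1651,2.5000)
J_ω[:, 2] = z_2
entry J[3][2] = -0.4330

-0.433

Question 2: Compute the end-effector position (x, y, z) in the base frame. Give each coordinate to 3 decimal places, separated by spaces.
after link 1: o_1 = (-1.7321, 1.0000, 4.0000)
after link 2: o_2 = (-4.2321, 3.5981, 6.0000)
after link 3: o_3 = (-7.5981, -0.2321, 4.2679)

-7.598 -0.232 4.268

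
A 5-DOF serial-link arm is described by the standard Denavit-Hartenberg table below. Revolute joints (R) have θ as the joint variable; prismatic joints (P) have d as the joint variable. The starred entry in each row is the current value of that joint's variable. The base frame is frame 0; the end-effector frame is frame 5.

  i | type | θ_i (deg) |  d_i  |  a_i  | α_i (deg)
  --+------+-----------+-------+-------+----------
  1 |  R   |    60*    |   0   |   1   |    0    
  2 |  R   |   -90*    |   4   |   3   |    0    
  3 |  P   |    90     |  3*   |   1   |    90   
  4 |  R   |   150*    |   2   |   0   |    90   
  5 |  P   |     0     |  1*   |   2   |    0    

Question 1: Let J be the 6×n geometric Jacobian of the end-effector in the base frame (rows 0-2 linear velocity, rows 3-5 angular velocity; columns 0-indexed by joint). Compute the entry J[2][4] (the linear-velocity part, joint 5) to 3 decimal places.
prismatic axis z_4 = (0.2500,0.4330,0.8660)
J_v[:, 4] = z_4; J_ω[:, 4] = (0,0,0)
entry J[2][4] = 0.8660

0.866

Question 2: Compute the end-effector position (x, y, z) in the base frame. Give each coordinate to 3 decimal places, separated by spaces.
4.714 -1.835 8.866

after link 1: o_1 = (0.5000, 0.8660, 0.0000)
after link 2: o_2 = (3.0981, -0.6340, 4.0000)
after link 3: o_3 = (3.5981, 0.2321, 7.0000)
after link 4: o_4 = (5.3301, -0.7679, 7.0000)
after link 5: o_5 = (4.7141, -1.8349, 8.8660)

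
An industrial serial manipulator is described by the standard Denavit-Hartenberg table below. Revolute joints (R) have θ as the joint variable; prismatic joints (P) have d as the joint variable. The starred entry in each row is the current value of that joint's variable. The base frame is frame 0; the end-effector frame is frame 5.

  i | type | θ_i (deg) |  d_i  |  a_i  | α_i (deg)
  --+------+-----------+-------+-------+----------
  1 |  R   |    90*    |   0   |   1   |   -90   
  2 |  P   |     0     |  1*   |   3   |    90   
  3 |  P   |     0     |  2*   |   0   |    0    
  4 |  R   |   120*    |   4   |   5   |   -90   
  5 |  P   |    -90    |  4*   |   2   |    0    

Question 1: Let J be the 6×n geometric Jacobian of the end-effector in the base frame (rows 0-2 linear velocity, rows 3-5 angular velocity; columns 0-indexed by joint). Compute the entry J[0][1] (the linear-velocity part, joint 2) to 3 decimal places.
prismatic axis z_1 = (-1.0000,0.0000,0.0000)
J_v[:, 1] = z_1; J_ω[:, 1] = (0,0,0)
entry J[0][1] = -1.0000

-1.000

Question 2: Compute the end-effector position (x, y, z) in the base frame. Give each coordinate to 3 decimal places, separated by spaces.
-3.330 -1.964 8.000

after link 1: o_1 = (0.0000, 1.0000, 0.0000)
after link 2: o_2 = (-1.0000, 4.0000, 0.0000)
after link 3: o_3 = (-1.0000, 4.0000, 2.0000)
after link 4: o_4 = (-5.3301, 1.5000, 6.0000)
after link 5: o_5 = (-3.3301, -1.9641, 8.0000)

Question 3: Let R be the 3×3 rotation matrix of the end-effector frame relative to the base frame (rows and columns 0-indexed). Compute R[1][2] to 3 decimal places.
-0.866

End-effector z-axis (col 2 of R) = (0.5000,-0.8660,0.0000)
R[1][2] = -0.8660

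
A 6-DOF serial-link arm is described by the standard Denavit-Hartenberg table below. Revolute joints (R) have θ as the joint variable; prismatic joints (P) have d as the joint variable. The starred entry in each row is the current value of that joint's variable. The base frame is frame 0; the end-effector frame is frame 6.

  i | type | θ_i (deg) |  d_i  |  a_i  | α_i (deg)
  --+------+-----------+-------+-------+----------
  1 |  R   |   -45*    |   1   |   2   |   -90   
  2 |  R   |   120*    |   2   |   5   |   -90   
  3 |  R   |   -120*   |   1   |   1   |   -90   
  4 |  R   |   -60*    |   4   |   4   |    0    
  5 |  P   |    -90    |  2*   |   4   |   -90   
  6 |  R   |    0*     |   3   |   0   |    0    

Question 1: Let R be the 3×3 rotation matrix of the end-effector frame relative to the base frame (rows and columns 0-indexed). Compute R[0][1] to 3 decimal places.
-0.047

End-effector y-axis (col 1 of R) = (-0.0474,-0.6597,0.7500)
R[0][1] = -0.0474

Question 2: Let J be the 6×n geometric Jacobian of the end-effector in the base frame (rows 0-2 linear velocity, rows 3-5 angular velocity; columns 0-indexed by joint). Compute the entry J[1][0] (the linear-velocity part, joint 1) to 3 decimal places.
axis z_0 = ẑ; lever o_n−o_0 = (-3.3871,11.7269,-2.8505)
cross product → J_v[:, 0] = (-11.7269,-3.3871,0.0000)
J_ω[:, 0] = z_0
entry J[1][0] = -3.3871

-3.387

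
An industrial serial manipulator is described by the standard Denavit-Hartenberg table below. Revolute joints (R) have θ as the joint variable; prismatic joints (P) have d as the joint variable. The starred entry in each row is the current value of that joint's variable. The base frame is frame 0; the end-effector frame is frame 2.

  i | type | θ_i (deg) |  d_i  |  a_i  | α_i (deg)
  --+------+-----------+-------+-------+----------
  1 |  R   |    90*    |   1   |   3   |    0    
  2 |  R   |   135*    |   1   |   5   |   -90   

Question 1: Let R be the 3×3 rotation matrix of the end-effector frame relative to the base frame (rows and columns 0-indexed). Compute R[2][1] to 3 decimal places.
-1.000

End-effector y-axis (col 1 of R) = (0.0000,-0.0000,-1.0000)
R[2][1] = -1.0000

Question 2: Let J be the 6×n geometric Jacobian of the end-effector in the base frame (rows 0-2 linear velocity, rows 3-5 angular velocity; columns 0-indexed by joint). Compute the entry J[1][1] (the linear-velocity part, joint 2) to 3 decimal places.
-3.536

axis z_1 = (0.0000,0.0000,1.0000); lever o_n−o_1 = (-3.5355,-3.5355,1.0000)
cross product → J_v[:, 1] = (3.5355,-3.5355,0.0000)
J_ω[:, 1] = z_1
entry J[1][1] = -3.5355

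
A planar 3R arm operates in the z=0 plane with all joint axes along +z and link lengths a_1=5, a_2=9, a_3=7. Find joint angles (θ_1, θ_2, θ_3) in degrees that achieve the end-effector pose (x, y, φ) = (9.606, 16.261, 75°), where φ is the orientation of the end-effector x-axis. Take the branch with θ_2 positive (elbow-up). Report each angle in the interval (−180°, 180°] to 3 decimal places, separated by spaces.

wrist centre = target − a_3·(cos φ, sin φ) = (7.7943, 9.4995)
cos θ_2 = (150.9915−5²−9²)/(2·5·9) = 0.4999; θ_2 = 60.0063° (elbow-up)
β = atan2(9.4995,7.7943) = 50.6314°; ψ = atan2(7.7947,9.4991) = 39.3713°
θ_1 = β − ψ = 11.2601°
θ_3 = φ − θ_1 − θ_2 = 3.7336° (wrapped to (-180°,180°])

11.260 60.006 3.734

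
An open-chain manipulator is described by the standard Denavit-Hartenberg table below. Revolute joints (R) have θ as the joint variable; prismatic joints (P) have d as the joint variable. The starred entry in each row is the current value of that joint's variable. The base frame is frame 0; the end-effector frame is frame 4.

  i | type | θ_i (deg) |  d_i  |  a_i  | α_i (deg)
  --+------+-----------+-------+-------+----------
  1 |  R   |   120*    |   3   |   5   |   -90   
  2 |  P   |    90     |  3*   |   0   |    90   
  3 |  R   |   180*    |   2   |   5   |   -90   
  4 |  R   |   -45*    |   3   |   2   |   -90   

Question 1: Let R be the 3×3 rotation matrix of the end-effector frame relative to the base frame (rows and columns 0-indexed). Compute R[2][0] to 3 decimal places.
End-effector x-axis (col 0 of R) = (-0.3536,0.6124,0.7071)
R[2][0] = 0.7071

0.707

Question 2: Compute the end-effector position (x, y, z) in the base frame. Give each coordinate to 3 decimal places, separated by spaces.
after link 1: o_1 = (-2.5000, 4.3301, 3.0000)
after link 2: o_2 = (-5.0981, 2.8301, 3.0000)
after link 3: o_3 = (-6.0981, 4.5622, 8.0000)
after link 4: o_4 = (-4.2071, 7.2869, 9.4142)

-4.207 7.287 9.414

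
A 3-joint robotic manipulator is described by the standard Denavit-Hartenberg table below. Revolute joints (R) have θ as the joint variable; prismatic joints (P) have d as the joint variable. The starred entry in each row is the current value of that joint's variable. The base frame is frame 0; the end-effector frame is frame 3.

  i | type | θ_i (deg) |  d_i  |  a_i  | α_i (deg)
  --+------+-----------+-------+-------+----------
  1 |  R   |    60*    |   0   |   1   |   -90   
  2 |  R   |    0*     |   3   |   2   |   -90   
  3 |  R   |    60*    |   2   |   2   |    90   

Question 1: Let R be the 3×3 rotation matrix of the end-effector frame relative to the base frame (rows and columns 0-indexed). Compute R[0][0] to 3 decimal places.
End-effector x-axis (col 0 of R) = (1.0000,0.0000,-0.0000)
R[0][0] = 1.0000

1.000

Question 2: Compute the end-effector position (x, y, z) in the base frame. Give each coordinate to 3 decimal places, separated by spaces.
0.902 4.098 -2.000

after link 1: o_1 = (0.5000, 0.8660, 0.0000)
after link 2: o_2 = (-1.0981, 4.0981, 0.0000)
after link 3: o_3 = (0.9019, 4.0981, -2.0000)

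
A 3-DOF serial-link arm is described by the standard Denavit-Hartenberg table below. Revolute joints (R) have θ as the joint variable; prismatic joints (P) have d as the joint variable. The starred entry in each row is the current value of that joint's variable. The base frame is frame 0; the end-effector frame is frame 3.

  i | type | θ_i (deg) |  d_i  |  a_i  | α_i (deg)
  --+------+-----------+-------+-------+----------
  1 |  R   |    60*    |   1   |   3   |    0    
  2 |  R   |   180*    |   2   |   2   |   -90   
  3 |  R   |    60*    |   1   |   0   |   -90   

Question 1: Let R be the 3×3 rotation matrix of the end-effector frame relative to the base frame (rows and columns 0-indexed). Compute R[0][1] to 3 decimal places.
End-effector y-axis (col 1 of R) = (-0.8660,0.5000,-0.0000)
R[0][1] = -0.8660

-0.866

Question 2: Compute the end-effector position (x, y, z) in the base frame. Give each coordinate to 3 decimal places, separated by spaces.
1.366 0.366 3.000

after link 1: o_1 = (1.5000, 2.5981, 1.0000)
after link 2: o_2 = (0.5000, 0.8660, 3.0000)
after link 3: o_3 = (1.3660, 0.3660, 3.0000)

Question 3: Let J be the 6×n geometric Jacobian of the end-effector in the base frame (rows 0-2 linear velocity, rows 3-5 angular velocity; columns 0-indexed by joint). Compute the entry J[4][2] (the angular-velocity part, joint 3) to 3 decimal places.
axis z_2 = (0.8660,-0.5000,0.0000); lever o_n−o_2 = (0.8660,-0.5000,0.0000)
cross product → J_v[:, 2] = (0.0000,0.0000,-0.0000)
J_ω[:, 2] = z_2
entry J[4][2] = -0.5000

-0.500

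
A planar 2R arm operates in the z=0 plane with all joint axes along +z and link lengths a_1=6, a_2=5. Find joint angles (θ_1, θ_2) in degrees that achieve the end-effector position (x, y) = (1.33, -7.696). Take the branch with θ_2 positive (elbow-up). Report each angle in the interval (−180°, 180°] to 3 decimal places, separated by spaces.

cos θ_2 = (60.9973−6²−5²)/(2·6·5) = -0.0000; θ_2 = 90.0026° (elbow-up)
β = atan2(-7.6960,1.3300) = -80.1952°; ψ = atan2(5.0000,5.9998) = 39.8066°
θ_1 = β − ψ = -120.0018°

-120.002 90.003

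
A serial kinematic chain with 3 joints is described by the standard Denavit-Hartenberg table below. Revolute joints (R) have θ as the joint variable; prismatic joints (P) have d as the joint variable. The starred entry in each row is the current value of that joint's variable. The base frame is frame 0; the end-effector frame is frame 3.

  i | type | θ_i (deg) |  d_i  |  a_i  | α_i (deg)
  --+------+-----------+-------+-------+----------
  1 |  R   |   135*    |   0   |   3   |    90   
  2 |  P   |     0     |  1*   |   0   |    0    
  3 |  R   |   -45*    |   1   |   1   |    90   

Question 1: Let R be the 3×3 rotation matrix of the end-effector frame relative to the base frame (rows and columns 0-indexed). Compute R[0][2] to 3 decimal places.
0.500

End-effector z-axis (col 2 of R) = (0.5000,-0.5000,-0.7071)
R[0][2] = 0.5000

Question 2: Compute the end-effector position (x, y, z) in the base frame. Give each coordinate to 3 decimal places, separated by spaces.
after link 1: o_1 = (-2.1213, 2.1213, 0.0000)
after link 2: o_2 = (-1.4142, 2.8284, 0.0000)
after link 3: o_3 = (-1.2071, 4.0355, -0.7071)

-1.207 4.036 -0.707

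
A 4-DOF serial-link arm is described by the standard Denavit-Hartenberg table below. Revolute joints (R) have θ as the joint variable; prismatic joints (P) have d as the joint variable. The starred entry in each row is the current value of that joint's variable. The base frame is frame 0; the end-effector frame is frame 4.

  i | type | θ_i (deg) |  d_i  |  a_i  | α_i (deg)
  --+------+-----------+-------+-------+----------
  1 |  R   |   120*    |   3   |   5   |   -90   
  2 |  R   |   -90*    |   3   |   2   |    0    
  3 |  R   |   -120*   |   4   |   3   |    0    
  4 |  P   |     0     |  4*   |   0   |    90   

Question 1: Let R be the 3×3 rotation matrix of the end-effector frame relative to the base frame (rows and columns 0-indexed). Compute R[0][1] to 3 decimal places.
End-effector y-axis (col 1 of R) = (-0.8660,-0.5000,0.0000)
R[0][1] = -0.8660

-0.866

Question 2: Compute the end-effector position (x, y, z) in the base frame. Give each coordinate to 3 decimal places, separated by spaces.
-10.727 -3.420 3.500

after link 1: o_1 = (-2.5000, 4.3301, 3.0000)
after link 2: o_2 = (-5.0981, 2.8301, 5.0000)
after link 3: o_3 = (-7.2631, -1.4199, 3.5000)
after link 4: o_4 = (-10.7272, -3.4199, 3.5000)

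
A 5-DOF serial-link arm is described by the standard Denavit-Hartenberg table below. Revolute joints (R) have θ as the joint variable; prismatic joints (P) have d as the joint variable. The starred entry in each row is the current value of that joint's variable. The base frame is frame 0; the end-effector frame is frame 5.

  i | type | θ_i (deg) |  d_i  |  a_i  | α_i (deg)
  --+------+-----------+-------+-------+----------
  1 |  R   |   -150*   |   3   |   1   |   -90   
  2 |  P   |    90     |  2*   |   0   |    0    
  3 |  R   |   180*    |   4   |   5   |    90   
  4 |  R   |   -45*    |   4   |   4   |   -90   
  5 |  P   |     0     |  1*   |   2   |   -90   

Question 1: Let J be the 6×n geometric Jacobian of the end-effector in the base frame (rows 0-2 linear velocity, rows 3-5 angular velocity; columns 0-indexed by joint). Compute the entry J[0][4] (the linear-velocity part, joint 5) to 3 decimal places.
0.354

prismatic axis z_4 = (0.3536,-0.6124,0.7071)
J_v[:, 4] = z_4; J_ω[:, 4] = (0,0,0)
entry J[0][4] = 0.3536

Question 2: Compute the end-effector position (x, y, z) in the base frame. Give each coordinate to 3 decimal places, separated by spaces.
after link 1: o_1 = (-0.8660, -0.5000, 3.0000)
after link 2: o_2 = (0.1340, -2.2321, 3.0000)
after link 3: o_3 = (2.1340, -5.6962, 8.0000)
after link 4: o_4 = (4.1839, -1.2467, 10.8284)
after link 5: o_5 = (3.8303, -0.6343, 12.9497)

3.830 -0.634 12.950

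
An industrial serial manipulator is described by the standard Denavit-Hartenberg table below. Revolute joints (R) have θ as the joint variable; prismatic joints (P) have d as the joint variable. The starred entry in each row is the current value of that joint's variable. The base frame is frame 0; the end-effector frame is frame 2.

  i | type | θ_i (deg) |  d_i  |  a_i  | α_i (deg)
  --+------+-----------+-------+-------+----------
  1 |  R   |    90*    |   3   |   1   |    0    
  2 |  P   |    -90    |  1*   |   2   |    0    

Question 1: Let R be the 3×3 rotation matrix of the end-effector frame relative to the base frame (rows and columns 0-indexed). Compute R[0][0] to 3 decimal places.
End-effector x-axis (col 0 of R) = (1.0000,0.0000,0.0000)
R[0][0] = 1.0000

1.000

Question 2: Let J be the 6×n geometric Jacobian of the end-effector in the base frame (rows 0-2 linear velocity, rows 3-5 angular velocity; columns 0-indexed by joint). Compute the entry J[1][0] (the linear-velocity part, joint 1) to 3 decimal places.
2.000

axis z_0 = ẑ; lever o_n−o_0 = (2.0000,1.0000,4.0000)
cross product → J_v[:, 0] = (-1.0000,2.0000,0.0000)
J_ω[:, 0] = z_0
entry J[1][0] = 2.0000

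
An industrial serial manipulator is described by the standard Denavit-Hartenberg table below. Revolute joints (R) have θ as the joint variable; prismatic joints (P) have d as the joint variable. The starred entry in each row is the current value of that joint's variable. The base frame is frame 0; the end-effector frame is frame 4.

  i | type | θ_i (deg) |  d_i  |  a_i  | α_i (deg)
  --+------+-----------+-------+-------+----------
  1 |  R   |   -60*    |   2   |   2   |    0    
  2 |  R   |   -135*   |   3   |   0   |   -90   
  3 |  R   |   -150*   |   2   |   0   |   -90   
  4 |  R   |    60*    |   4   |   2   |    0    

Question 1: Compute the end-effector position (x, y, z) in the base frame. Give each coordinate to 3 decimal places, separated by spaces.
after link 1: o_1 = (1.0000, -1.7321, 2.0000)
after link 2: o_2 = (1.0000, -1.7321, 5.0000)
after link 3: o_3 = (0.4824, -3.6639, 5.0000)
after link 4: o_4 = (-0.1647, -1.6974, 8.9641)

-0.165 -1.697 8.964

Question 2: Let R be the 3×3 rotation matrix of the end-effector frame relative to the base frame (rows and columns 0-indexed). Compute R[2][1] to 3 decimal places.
-0.433

End-effector y-axis (col 1 of R) = (-0.5950,0.6771,-0.4330)
R[2][1] = -0.4330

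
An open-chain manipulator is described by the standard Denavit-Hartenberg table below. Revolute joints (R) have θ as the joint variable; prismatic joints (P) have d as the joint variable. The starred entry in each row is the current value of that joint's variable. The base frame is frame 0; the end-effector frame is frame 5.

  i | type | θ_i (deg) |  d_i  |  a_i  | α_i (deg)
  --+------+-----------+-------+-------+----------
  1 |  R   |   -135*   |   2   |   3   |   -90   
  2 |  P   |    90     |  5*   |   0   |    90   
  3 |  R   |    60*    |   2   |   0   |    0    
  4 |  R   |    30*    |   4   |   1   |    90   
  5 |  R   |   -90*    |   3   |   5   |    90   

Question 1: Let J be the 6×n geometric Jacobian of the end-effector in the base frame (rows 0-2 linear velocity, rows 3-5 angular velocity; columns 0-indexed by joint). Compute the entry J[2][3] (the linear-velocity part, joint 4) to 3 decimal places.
axis z_3 = (-0.7071,-0.7071,0.0000); lever o_n−o_3 = (1.4142,0.0000,-3.0000)
cross product → J_v[:, 3] = (2.1213,-2.1213,1.0000)
J_ω[:, 3] = z_3
entry J[2][3] = 1.0000

1.000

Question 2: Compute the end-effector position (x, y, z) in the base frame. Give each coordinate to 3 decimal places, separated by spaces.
after link 1: o_1 = (-2.1213, -2.1213, 2.0000)
after link 2: o_2 = (1.4142, -5.6569, 2.0000)
after link 3: o_3 = (0.0000, -7.0711, 2.0000)
after link 4: o_4 = (-2.1213, -10.6066, 2.0000)
after link 5: o_5 = (1.4142, -7.0711, -1.0000)

1.414 -7.071 -1.000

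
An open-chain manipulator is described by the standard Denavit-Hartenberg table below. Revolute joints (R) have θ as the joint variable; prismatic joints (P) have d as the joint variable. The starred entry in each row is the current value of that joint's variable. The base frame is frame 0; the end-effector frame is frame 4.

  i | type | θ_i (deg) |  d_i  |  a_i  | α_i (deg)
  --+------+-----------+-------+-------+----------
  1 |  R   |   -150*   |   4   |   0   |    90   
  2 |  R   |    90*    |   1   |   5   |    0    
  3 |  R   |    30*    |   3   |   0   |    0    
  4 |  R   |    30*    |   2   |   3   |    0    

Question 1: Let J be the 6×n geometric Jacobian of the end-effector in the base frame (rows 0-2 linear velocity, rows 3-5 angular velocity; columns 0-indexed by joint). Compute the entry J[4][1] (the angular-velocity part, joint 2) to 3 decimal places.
0.866

axis z_1 = (-0.5000,0.8660,0.0000); lever o_n−o_1 = (-0.7500,6.4952,6.5000)
cross product → J_v[:, 1] = (5.6292,3.2500,-2.5981)
J_ω[:, 1] = z_1
entry J[4][1] = 0.8660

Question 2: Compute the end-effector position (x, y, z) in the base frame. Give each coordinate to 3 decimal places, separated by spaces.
after link 1: o_1 = (0.0000, 0.0000, 4.0000)
after link 2: o_2 = (-0.5000, 0.8660, 9.0000)
after link 3: o_3 = (-2.0000, 3.4641, 9.0000)
after link 4: o_4 = (-0.7500, 6.4952, 10.5000)

-0.750 6.495 10.500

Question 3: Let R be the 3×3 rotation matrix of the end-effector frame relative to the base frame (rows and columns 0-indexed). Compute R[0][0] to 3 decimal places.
0.750

End-effector x-axis (col 0 of R) = (0.7500,0.4330,0.5000)
R[0][0] = 0.7500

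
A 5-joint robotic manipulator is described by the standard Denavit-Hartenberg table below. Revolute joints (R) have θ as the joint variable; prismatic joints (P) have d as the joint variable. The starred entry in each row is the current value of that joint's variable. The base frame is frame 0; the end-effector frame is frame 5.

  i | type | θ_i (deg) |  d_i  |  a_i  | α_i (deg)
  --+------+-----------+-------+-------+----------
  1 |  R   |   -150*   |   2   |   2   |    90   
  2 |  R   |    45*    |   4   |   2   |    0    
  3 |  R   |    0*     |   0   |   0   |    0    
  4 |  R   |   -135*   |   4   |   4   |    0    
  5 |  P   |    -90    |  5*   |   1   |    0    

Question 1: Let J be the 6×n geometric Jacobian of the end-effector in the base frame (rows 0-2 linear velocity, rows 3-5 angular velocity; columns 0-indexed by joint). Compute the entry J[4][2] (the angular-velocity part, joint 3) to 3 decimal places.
axis z_2 = (-0.5000,0.8660,0.0000); lever o_n−o_2 = (-3.6340,8.2942,-4.0000)
cross product → J_v[:, 2] = (-3.4641,-2.0000,-1.0000)
J_ω[:, 2] = z_2
entry J[4][2] = 0.8660

0.866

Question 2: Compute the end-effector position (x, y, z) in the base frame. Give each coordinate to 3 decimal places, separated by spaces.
after link 1: o_1 = (-1.7321, -1.0000, 2.0000)
after link 2: o_2 = (-4.9568, 1.7570, 3.4142)
after link 3: o_3 = (-4.9568, 1.7570, 3.4142)
after link 4: o_4 = (-6.9568, 5.2211, -0.5858)
after link 5: o_5 = (-8.5908, 10.0512, -0.5858)

-8.591 10.051 -0.586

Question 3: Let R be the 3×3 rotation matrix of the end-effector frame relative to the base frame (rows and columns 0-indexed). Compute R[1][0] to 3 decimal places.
End-effector x-axis (col 0 of R) = (0.8660,0.5000,-0.0000)
R[1][0] = 0.5000

0.500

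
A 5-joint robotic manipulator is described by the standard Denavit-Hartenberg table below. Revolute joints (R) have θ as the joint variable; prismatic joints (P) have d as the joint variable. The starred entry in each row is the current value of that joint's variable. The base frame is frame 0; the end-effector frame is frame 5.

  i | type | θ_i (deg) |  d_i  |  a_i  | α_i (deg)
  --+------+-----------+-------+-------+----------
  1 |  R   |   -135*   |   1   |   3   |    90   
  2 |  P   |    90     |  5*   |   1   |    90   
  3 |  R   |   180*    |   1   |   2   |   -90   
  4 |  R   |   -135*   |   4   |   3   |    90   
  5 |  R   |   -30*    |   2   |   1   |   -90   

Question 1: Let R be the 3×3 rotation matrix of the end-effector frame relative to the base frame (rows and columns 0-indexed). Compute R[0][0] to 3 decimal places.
End-effector x-axis (col 0 of R) = (-0.7866,-0.0795,0.6124)
R[0][0] = -0.7866

-0.787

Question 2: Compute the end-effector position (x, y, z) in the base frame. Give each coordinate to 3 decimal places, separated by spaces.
after link 1: o_1 = (-2.1213, -2.1213, 1.0000)
after link 2: o_2 = (-5.6569, 1.4142, 2.0000)
after link 3: o_3 = (-6.3640, 0.7071, 0.0000)
after link 4: o_4 = (-5.0355, -3.6213, 2.1213)
after link 5: o_5 = (-4.8221, -2.7008, 4.1479)

-4.822 -2.701 4.148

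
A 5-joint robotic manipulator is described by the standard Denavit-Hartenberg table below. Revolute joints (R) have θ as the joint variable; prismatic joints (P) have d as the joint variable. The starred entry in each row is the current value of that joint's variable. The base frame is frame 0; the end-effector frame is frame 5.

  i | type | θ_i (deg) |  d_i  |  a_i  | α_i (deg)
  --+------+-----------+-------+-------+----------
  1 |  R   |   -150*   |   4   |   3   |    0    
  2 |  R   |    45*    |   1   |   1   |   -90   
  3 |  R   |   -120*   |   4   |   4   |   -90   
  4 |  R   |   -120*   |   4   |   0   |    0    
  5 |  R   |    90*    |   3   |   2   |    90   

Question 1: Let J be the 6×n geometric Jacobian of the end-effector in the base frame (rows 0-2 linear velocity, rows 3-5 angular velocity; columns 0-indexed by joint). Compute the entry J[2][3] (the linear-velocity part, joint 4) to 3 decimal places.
0.866

axis z_3 = (-0.2241,-0.8365,0.5000); lever o_n−o_3 = (-0.3789,-5.2779,5.0000)
cross product → J_v[:, 3] = (-1.5436,0.9313,0.8660)
J_ω[:, 3] = z_3
entry J[2][3] = 0.8660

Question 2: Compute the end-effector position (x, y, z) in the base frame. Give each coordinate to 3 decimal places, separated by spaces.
1.146 -6.847 13.464

after link 1: o_1 = (-2.5981, -1.5000, 4.0000)
after link 2: o_2 = (-2.8569, -2.4659, 5.0000)
after link 3: o_3 = (1.5244, -1.5694, 8.4641)
after link 4: o_4 = (0.6279, -4.9154, 10.4641)
after link 5: o_5 = (1.1455, -6.8473, 13.4641)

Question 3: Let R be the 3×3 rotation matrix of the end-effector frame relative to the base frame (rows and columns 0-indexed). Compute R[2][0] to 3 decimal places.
End-effector x-axis (col 0 of R) = (0.5950,0.2888,0.7500)
R[2][0] = 0.7500

0.750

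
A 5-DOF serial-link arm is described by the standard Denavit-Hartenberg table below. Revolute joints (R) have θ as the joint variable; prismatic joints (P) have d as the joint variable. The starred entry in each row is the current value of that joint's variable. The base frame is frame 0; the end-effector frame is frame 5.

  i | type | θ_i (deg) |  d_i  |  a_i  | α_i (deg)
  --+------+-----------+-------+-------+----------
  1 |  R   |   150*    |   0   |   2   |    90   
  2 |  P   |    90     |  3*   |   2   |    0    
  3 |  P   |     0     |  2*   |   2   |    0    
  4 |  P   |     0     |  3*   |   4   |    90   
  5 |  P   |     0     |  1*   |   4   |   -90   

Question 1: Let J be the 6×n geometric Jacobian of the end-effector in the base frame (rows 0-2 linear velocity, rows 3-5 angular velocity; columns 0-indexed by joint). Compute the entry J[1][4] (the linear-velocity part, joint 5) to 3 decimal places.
prismatic axis z_4 = (-0.8660,0.5000,-0.0000)
J_v[:, 4] = z_4; J_ω[:, 4] = (0,0,0)
entry J[1][4] = 0.5000

0.500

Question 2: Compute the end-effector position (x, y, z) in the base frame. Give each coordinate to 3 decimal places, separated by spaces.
1.402 8.428 12.000

after link 1: o_1 = (-1.7321, 1.0000, 0.0000)
after link 2: o_2 = (-0.2321, 3.5981, 2.0000)
after link 3: o_3 = (0.7679, 5.3301, 4.0000)
after link 4: o_4 = (2.2679, 7.9282, 8.0000)
after link 5: o_5 = (1.4019, 8.4282, 12.0000)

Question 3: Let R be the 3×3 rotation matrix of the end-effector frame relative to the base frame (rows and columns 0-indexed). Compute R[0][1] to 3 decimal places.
End-effector y-axis (col 1 of R) = (0.8660,-0.5000,0.0000)
R[0][1] = 0.8660

0.866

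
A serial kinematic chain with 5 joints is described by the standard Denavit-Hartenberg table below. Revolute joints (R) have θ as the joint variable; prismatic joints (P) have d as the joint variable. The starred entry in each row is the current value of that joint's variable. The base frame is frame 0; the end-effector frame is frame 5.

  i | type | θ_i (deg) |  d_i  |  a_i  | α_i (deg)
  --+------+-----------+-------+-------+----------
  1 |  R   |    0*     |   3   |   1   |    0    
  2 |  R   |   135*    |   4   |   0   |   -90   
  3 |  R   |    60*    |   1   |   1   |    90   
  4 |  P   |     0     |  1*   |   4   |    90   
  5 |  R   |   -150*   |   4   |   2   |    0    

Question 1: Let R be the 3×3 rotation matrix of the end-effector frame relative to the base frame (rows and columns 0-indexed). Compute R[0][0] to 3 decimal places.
0.612

End-effector x-axis (col 0 of R) = (0.6124,-0.6124,0.5000)
R[0][0] = 0.6124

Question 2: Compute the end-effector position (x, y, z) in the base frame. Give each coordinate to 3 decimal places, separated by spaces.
1.966 3.277 4.170

after link 1: o_1 = (1.0000, 0.0000, 3.0000)
after link 2: o_2 = (1.0000, 0.0000, 7.0000)
after link 3: o_3 = (-0.0607, -0.3536, 6.1340)
after link 4: o_4 = (-2.0872, 1.6730, 3.1699)
after link 5: o_5 = (1.9659, 3.2767, 4.1699)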